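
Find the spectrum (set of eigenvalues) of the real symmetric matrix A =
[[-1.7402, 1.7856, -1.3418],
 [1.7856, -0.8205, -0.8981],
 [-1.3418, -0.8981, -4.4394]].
sigma(A) ≈ {-5, -3, 1}

A is real symmetric, so its spectrum consists of real eigenvalues. Expanding the characteristic polynomial of the displayed matrix gives
  det(λ I - A) = p(λ) = λ^3 + (7)λ^2 + (7)λ + (-15).
Solving p(λ) = 0 yields eigenvalues ≈ -5, -3, 1. (A is shown rounded to 4 decimals, so these recover the underlying integer eigenvalues to within that precision.)
Verification: the trace of A = -7 equals the sum of eigenvalues -7, and det(A) ≈ 15.0001 matches the eigenvalue product 15.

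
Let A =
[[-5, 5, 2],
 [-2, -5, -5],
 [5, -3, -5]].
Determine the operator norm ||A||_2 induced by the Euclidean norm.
||A||_2 ≈ 11.2825 (= sqrt(largest eigenvalue of A^T A))

||A||_2 = sigma_max(A) = sqrt(lambda_max(A^T A)). Form the symmetric matrix M = A^T A =
[[54, -30, -25],
 [-30, 59, 50],
 [-25, 50, 54]].
Its characteristic polynomial (trace, sum of principal 2x2 minors, determinant of M give the coefficients) is
  p(λ) = det(λ I - M) = λ^3 - 167λ^2 + 5263λ - 26569.
No integer candidate from the rational root theorem (±divisors of 26569) is a root, so the roots are irrational. The cubic discriminant is Δ = 95680000000 > 0, so there are three distinct real roots. p(6) = -787 and p(7) = 2432 have opposite signs, so a root lies in (6, 7); Newton's method refines it to λ ≈ 6.2362. p(33) = 1184 and p(34) = -1375 have opposite signs, so a root lies in (33, 34); Newton's method refines it to λ ≈ 33.4692. p(127) = -3328 and p(128) = 8119 have opposite signs, so a root lies in (127, 128); Newton's method refines it to λ ≈ 127.2946. Check (Vieta): the three roots sum to 167, matching tr M = 167.
So the eigenvalues of A^T A are ≈ 6.2362, 33.4692, 127.2946 (all ≥ 0, as they must be for A^T A). The largest is λ_max ≈ 127.2946, hence ||A||_2 = sqrt(λ_max) ≈ 11.2825.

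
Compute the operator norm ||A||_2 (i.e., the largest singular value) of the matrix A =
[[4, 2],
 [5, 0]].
||A||_2 = sqrt((45 + sqrt(1625))/2) ≈ 6.5311 (= sqrt(largest eigenvalue of A^T A))

||A||_2 = sigma_max(A) = sqrt(lambda_max(A^T A)). Form the symmetric matrix M = A^T A =
[[41, 8],
 [8, 4]].
Its characteristic polynomial (trace, determinant of M give the coefficients) is
  p(λ) = det(λ I - M) = λ^2 - 45λ + 100.
For λ^2 - 45λ + 100 the discriminant is 1625. It is nonnegative but not a perfect square, so the roots are real and irrational: λ = (45 ± sqrt(1625))/2 ≈ 42.6556, 2.3444.
So the eigenvalues of A^T A are ≈ 2.3444, 42.6556 (all ≥ 0, as they must be for A^T A). The largest is λ_max = (45 + sqrt(1625))/2 ≈ 42.6556, hence ||A||_2 = sqrt(λ_max) = sqrt((45 + sqrt(1625))/2) ≈ 6.5311.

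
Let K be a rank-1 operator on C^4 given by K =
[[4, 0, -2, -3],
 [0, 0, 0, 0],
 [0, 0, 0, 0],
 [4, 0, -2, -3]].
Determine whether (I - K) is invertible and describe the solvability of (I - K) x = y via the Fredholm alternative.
(I - K) is singular (det(I - K) = 0, i.e. 1 ∈ sigma(K)). (I - K) x = y is solvable iff y ⊥ ker((I - K)^*) = span{(4, 0, -2, -3)}, i.e. iff 4y_1 - 2y_3 - 3y_4 = 0. When solvable, the solutions are x = y + c·(1, 0, 0, 1), c arbitrary (ker(I - K) = span{(1, 0, 0, 1)}, dimension 1).

K has rank 1, so it is an outer product K = u v^T: every row of K is a multiple of one row vector. Reading off the entries, u = (1, 0, 0, 1) and v = (4, 0, -2, -3) (row i of K equals u_i·v^T). A rank-one matrix u v^T satisfies K u = u (v·u) and kills the (3)-dimensional subspace v^⊥, so its characteristic polynomial is lambda^3 (lambda - v·u) with v·u = tr K = 1. Hence the eigenvalues of I - K are 1 (multiplicity 3) and 1 - (1) = 0, so det(I - K) = 0. (Direct check: I - K =
[[-3, 0, 2, 3],
 [0, 1, 0, 0],
 [0, 0, 1, 0],
 [-4, 0, 2, 4]]
has determinant 0.) So 1 is an eigenvalue of K and (I - K) is not invertible. The finite-dimensional Fredholm alternative says: either (I - K) is invertible, or ker(I - K) ≠ {0} and then range(I - K) = ker((I - K)^*)^⊥, with dim ker(I - K) = dim ker((I - K)^*). We are in the second case, so we need both kernels. Kernel of I - K: (I - K) u = u - u (v·u) = u - u = 0, so ker(I - K) = span{u} = span{(1, 0, 0, 1)} (it is exactly 1-dimensional because rank(I - K) = 3). Kernel of the adjoint: K is real, so (I - K)^* = I - K^T = I - v u^T, and (I - v u^T) v = v - v (u·v) = 0; hence ker((I - K)^*) = span{v} = span{(4, 0, -2, -3)}. Therefore (I - K) x = y is solvable iff <y, v> = 0, i.e. iff 4y_1 - 2y_3 - 3y_4 = 0. When this holds, K y = u (v·y) = 0, so (I - K) y = y and x = y is a particular solution; the full solution set is the line x = y + c·u = y + c·(1, 0, 0, 1), c ∈ C.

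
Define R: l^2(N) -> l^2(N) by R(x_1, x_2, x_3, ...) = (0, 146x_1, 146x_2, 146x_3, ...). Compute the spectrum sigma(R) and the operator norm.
sigma(R) = closed disk {z in C : |z| ≤ 146}; ||R|| = 146

Note R = 146·U where U is the unit right shift (U x)_k = x_{k-1} (with x_0 := 0); so ||R|| = 146||U|| and sigma(R) = 146·sigma(U). ||R x||^2 = sum_{k≥1} |146x_k|^2 = 21316||x||^2, so ||R|| = 146 and sigma(R) ⊂ {|z| ≤ 146}. For any |lambda| < 146, the equation (R - lambda I) x = 0 forces x_1 = 0, then 146x_k = lambda x_{k+1} ⇒ x = 0, so R has no eigenvalues. But (R - lambda I) is not surjective for |lambda| < 146: solving (R - lambda I) x = e_1 would require x_n proportional to (lambda/146)^(-n), which is not in l^2. So every |lambda| < 146 lies in the residual spectrum. The boundary |lambda| = 146 is in the approximate point spectrum (the spectrum is closed). Hence sigma(R) is the closed disk of radius 146.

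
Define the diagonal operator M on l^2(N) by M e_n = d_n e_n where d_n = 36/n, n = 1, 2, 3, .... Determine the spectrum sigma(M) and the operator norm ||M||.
sigma(M) = {36/n : n ≥ 1} ∪ {0}; ||M|| = 36

A bounded diagonal operator on l^2 with diagonal entries d_n has spectrum equal to the closure of {d_n : n ≥ 1}: every d_n is an eigenvalue (with eigenvector e_n), so {d_n} ⊂ sigma(M); the spectrum is closed, so its closure is too; and for lambda not in the closure, (M - lambda I) has bounded inverse (the diagonal entries 1/(d_n - lambda) are bounded). For our sequence d_n = 36/n, n = 1, 2, 3, ...:
  - {d_n} = {36/n : n ≥ 1}; the only limit point is 0
  - closure = {36/n : n ≥ 1} ∪ {0}
For the norm: a diagonal operator has ||M|| = sup_n |d_n|. Here d_n = 36/n is positive and decreasing, so sup_n |d_n| = d_1 = 36. So ||M|| = 36.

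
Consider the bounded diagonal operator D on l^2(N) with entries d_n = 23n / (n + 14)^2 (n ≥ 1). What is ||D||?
||D|| = 23/56 (attained at n = 14)

For D diagonal, ||D|| = sup_n |d_n|. Treat f(x) = 23x / (x + 14)^2 for real x > 0. By the quotient rule, f'(x) = 23(14 - x)/(x + 14)^3, which is positive for x < 14 and negative for x > 14. So f has a unique maximum at x = 14, and since 14 is a positive integer, the supremum over n ≥ 1 is attained at n = 14: d_14 = 23·14/(14 + 14)^2 = 23·14/784 = 23/56. Hence ||D|| = 23/56.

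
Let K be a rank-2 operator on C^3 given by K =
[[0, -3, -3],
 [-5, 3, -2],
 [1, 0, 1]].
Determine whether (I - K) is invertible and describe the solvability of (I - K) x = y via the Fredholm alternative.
(I - K) is invertible (det(I - K) = -12 ≠ 0), so for every y in C^3 the equation (I - K) x = y has a unique solution.

K has rank 2 and factors as K = U V^T = u1 v1^T + u2 v2^T with u1 = (3, -3, 0), v1 = (1, -1, 0), u2 = (3, 2, -1), v2 = (-1, 0, -1) (multiplying out reproduces the displayed K). The nonzero eigenvalues of U V^T coincide with those of the 2 x 2 matrix G = V^T U = [[v1·u1, v1·u2], [v2·u1, v2·u2]] = [[6, 1], [-3, -2]], and by the Sylvester determinant identity det(I_3 - U V^T) = det(I_2 - V^T U) = det([[-5, -1], [3, 3]]) = (-5)(3) - (-1)(3) = -12. (Direct check: I - K =
[[1, 3, 3],
 [5, -2, 2],
 [-1, 0, 0]]
has determinant -12.) The finite-dimensional Fredholm alternative says: either (I - K) is invertible, or ker(I - K) ≠ {0} and then range(I - K) = ker((I - K)^*)^⊥, with dim ker(I - K) = dim ker((I - K)^*). Since det(I - K) ≠ 0, 1 is not an eigenvalue of K and ker(I - K) = {0}, so we are in the first case: for every y there is a unique x = (I - K)^(-1) y. (Explicitly, by the Woodbury identity, (I - U V^T)^(-1) = I + U (I_2 - G)^(-1) V^T.)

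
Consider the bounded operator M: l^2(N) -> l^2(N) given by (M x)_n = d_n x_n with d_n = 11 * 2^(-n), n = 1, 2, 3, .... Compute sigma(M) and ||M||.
sigma(M) = {11 * 2^(-n) : n ≥ 1} ∪ {0}; ||M|| = 11/2

A bounded diagonal operator on l^2 with diagonal entries d_n has spectrum equal to the closure of {d_n : n ≥ 1}: every d_n is an eigenvalue (with eigenvector e_n), so {d_n} ⊂ sigma(M); the spectrum is closed, so its closure is too; and for lambda not in the closure, (M - lambda I) has bounded inverse (the diagonal entries 1/(d_n - lambda) are bounded). For our sequence d_n = 11 * 2^(-n), n = 1, 2, 3, ...:
  - {d_n} = {11 * 2^(-n) : n ≥ 1}; the only limit point is 0
  - closure = {11 * 2^(-n) : n ≥ 1} ∪ {0}
For the norm: a diagonal operator has ||M|| = sup_n |d_n|. Here d_n = 11 * 2^(-n) is positive and decreasing, so sup_n |d_n| = d_1 = 11/2. So ||M|| = 11/2.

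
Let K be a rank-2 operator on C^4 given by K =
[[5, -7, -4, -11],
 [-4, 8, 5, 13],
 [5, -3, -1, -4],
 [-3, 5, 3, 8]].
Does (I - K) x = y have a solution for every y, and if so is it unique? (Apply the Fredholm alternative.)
(I - K) is invertible (det(I - K) = 25 ≠ 0), so for every y in C^4 the equation (I - K) x = y has a unique solution.

K has rank 2 and factors as K = U V^T = u1 v1^T + u2 v2^T with u1 = (1, -2, -1, -1), v1 = (-1, -1, -1, -2), u2 = (-3, 3, -2, 2), v2 = (-2, 2, 1, 3) (multiplying out reproduces the displayed K). The nonzero eigenvalues of U V^T coincide with those of the 2 x 2 matrix G = V^T U = [[v1·u1, v1·u2], [v2·u1, v2·u2]] = [[4, -2], [-10, 16]], and by the Sylvester determinant identity det(I_4 - U V^T) = det(I_2 - V^T U) = det([[-3, 2], [10, -15]]) = (-3)(-15) - (2)(10) = 25. (Direct check: I - K =
[[-4, 7, 4, 11],
 [4, -7, -5, -13],
 [-5, 3, 2, 4],
 [3, -5, -3, -7]]
has determinant 25.) The finite-dimensional Fredholm alternative says: either (I - K) is invertible, or ker(I - K) ≠ {0} and then range(I - K) = ker((I - K)^*)^⊥, with dim ker(I - K) = dim ker((I - K)^*). Since det(I - K) ≠ 0, 1 is not an eigenvalue of K and ker(I - K) = {0}, so we are in the first case: for every y there is a unique x = (I - K)^(-1) y. (Explicitly, by the Woodbury identity, (I - U V^T)^(-1) = I + U (I_2 - G)^(-1) V^T.)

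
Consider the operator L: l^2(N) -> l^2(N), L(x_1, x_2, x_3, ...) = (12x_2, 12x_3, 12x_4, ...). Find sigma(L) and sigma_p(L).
sigma(L) = closed disk {z in C : |z| ≤ 12}; sigma_p(L) = open disk {z in C : |z| < 12}

Note L = 12·V where V is the unit left shift (V x)_k = x_{k+1}; so sigma(L) = 12·sigma(V) and ||L|| = 12||V||. ||L x||^2 = 144sum_{k≥2} |x_k|^2 ≤ 144||x||^2, with equality on {x : x_1 = 0}, so ||L|| = 12. For any lambda with |lambda| < 12, set r = lambda/12 (|r| < 1); the vector x = (1, r, r^2, ...) is in l^2 and satisfies L x = 12(r, r^2, ...) = lambda x, so lambda is an eigenvalue. On the boundary |lambda| = 12 the geometric series diverges, so no l^2 eigenvector exists, but these lambda lie in the approximate point spectrum. Hence sigma(L) is the closed disk of radius 12 and sigma_p(L) is the open disk.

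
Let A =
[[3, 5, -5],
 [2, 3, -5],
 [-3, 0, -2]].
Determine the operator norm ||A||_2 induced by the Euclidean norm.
||A||_2 ≈ 9.7884 (= sqrt(largest eigenvalue of A^T A))

||A||_2 = sigma_max(A) = sqrt(lambda_max(A^T A)). Form the symmetric matrix M = A^T A =
[[22, 21, -19],
 [21, 34, -40],
 [-19, -40, 54]].
Its characteristic polynomial (trace, sum of principal 2x2 minors, determinant of M give the coefficients) is
  p(λ) = det(λ I - M) = λ^3 - 110λ^2 + 1370λ - 1024.
No integer candidate from the rational root theorem (±divisors of 1024) is a root, so the roots are irrational. The cubic discriminant is Δ = 9722692848 > 0, so there are three distinct real roots. p(0) = -1024 and p(1) = 237 have opposite signs, so a root lies in (0, 1); Newton's method refines it to λ ≈ 0.7982. p(13) = 393 and p(14) = -660 have opposite signs, so a root lies in (13, 14); Newton's method refines it to λ ≈ 13.3889. p(95) = -6249 and p(96) = 1472 have opposite signs, so a root lies in (95, 96); Newton's method refines it to λ ≈ 95.8128. Check (Vieta): the three roots sum to 110, matching tr M = 110.
So the eigenvalues of A^T A are ≈ 0.7982, 13.3889, 95.8128 (all ≥ 0, as they must be for A^T A). The largest is λ_max ≈ 95.8128, hence ||A||_2 = sqrt(λ_max) ≈ 9.7884.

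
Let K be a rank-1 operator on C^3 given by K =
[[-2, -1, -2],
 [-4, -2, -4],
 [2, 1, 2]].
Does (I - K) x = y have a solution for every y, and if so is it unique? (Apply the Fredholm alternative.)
(I - K) is invertible (det(I - K) = 3 ≠ 0), so for every y in C^3 the equation (I - K) x = y has a unique solution.

K has rank 1, so it is an outer product K = u v^T: every row of K is a multiple of one row vector. Reading off the entries, u = (-1, -2, 1) and v = (2, 1, 2) (row i of K equals u_i·v^T). A rank-one matrix u v^T satisfies K u = u (v·u) and kills the (2)-dimensional subspace v^⊥, so its characteristic polynomial is lambda^2 (lambda - v·u) with v·u = tr K = -2. Hence the eigenvalues of I - K are 1 (multiplicity 2) and 1 - (-2) = 3, so det(I - K) = 3. (Direct check: I - K =
[[3, 1, 2],
 [4, 3, 4],
 [-2, -1, -1]]
has determinant 3.) The finite-dimensional Fredholm alternative says: either (I - K) is invertible, or ker(I - K) ≠ {0} and then range(I - K) = ker((I - K)^*)^⊥, with dim ker(I - K) = dim ker((I - K)^*). Since det(I - K) ≠ 0, 1 is not an eigenvalue of K and ker(I - K) = {0}, so we are in the first case: for every y there is a unique x = (I - K)^(-1) y. Explicitly, by the Sherman–Morrison formula, (I - u v^T)^(-1) = I + u v^T/(1 - v·u), i.e. (I - K)^(-1) = I + K/(3).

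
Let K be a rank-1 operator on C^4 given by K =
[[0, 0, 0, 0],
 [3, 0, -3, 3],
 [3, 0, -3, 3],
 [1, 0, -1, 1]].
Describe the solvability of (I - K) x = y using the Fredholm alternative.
(I - K) is invertible (det(I - K) = 3 ≠ 0), so for every y in C^4 the equation (I - K) x = y has a unique solution.

K has rank 1, so it is an outer product K = u v^T: every row of K is a multiple of one row vector. Reading off the entries, u = (0, -3, -3, -1) and v = (-1, 0, 1, -1) (row i of K equals u_i·v^T). A rank-one matrix u v^T satisfies K u = u (v·u) and kills the (3)-dimensional subspace v^⊥, so its characteristic polynomial is lambda^3 (lambda - v·u) with v·u = tr K = -2. Hence the eigenvalues of I - K are 1 (multiplicity 3) and 1 - (-2) = 3, so det(I - K) = 3. (Direct check: I - K =
[[1, 0, 0, 0],
 [-3, 1, 3, -3],
 [-3, 0, 4, -3],
 [-1, 0, 1, 0]]
has determinant 3.) The finite-dimensional Fredholm alternative says: either (I - K) is invertible, or ker(I - K) ≠ {0} and then range(I - K) = ker((I - K)^*)^⊥, with dim ker(I - K) = dim ker((I - K)^*). Since det(I - K) ≠ 0, 1 is not an eigenvalue of K and ker(I - K) = {0}, so we are in the first case: for every y there is a unique x = (I - K)^(-1) y. Explicitly, by the Sherman–Morrison formula, (I - u v^T)^(-1) = I + u v^T/(1 - v·u), i.e. (I - K)^(-1) = I + K/(3).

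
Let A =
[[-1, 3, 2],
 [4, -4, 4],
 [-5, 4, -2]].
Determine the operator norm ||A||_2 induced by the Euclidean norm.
||A||_2 ≈ 9.6586 (= sqrt(largest eigenvalue of A^T A))

||A||_2 = sigma_max(A) = sqrt(lambda_max(A^T A)). Form the symmetric matrix M = A^T A =
[[42, -39, 24],
 [-39, 41, -18],
 [24, -18, 24]].
Its characteristic polynomial (trace, sum of principal 2x2 minors, determinant of M give the coefficients) is
  p(λ) = det(λ I - M) = λ^3 - 107λ^2 + 1293λ - 1296.
No integer candidate from the rational root theorem (±divisors of 1296) is a root, so the roots are irrational. The cubic discriminant is Δ = 7325675757 > 0, so there are three distinct real roots. p(1) = -109 and p(2) = 870 have opposite signs, so a root lies in (1, 2); Newton's method refines it to λ ≈ 1.1017. p(12) = 540 and p(13) = -373 have opposite signs, so a root lies in (12, 13); Newton's method refines it to λ ≈ 12.6095. p(93) = -2133 and p(94) = 5378 have opposite signs, so a root lies in (93, 94); Newton's method refines it to λ ≈ 93.2887. Check (Vieta): the three roots sum to 107, matching tr M = 107.
So the eigenvalues of A^T A are ≈ 1.1017, 12.6095, 93.2887 (all ≥ 0, as they must be for A^T A). The largest is λ_max ≈ 93.2887, hence ||A||_2 = sqrt(λ_max) ≈ 9.6586.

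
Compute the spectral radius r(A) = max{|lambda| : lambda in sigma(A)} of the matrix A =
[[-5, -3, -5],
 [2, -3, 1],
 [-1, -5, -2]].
r(A) ≈ 6.1048

The eigenvalues of A are the roots of its characteristic polynomial. With M = A (coefficients from the trace, the sum of principal 2x2 minors, and det A):
  p(λ) = det(λ I - M) = λ^3 + 10λ^2 + 37λ - 1.
No integer candidate from the rational root theorem (±divisors of 1) is a root, so the roots are irrational. The cubic discriminant is Δ = -68399 < 0, so there is one real root and a complex-conjugate pair. p(0) = -1 and p(1) = 47 have opposite signs, so a root lies in (0, 1); Newton's method refines it to λ ≈ 0.0268. Dividing out (λ - (0.0268)) leaves approximately λ^2 + 10.0268λ + 37.269. For λ^2 + 10.0268λ + 37.269 the discriminant is -48.5388. It is negative, so the remaining roots are the complex-conjugate pair λ ≈ -5.0134 ± 3.4835i. Their product equals the constant term, so |λ|^2 ≈ 37.269 and |λ| ≈ 6.1048.
Thus the eigenvalues (to 4 decimals) are 0.0268 (modulus 0.0268); -5.0134 ± 3.4835i (modulus 6.1048). The spectral radius is the largest modulus: r(A) ≈ 6.1048. (Cross-check: r(A) ≤ ||A||_2 ≈ 8.8221; equality holds whenever A is normal, though it can also hold for some non-normal A.)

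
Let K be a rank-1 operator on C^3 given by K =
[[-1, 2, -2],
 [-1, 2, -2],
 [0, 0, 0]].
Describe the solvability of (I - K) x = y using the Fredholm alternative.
(I - K) is singular (det(I - K) = 0, i.e. 1 ∈ sigma(K)). (I - K) x = y is solvable iff y ⊥ ker((I - K)^*) = span{(-1, 2, -2)}, i.e. iff -y_1 + 2y_2 - 2y_3 = 0. When solvable, the solutions are x = y + c·(1, 1, 0), c arbitrary (ker(I - K) = span{(1, 1, 0)}, dimension 1).

K has rank 1, so it is an outer product K = u v^T: every row of K is a multiple of one row vector. Reading off the entries, u = (1, 1, 0) and v = (-1, 2, -2) (row i of K equals u_i·v^T). A rank-one matrix u v^T satisfies K u = u (v·u) and kills the (2)-dimensional subspace v^⊥, so its characteristic polynomial is lambda^2 (lambda - v·u) with v·u = tr K = 1. Hence the eigenvalues of I - K are 1 (multiplicity 2) and 1 - (1) = 0, so det(I - K) = 0. (Direct check: I - K =
[[2, -2, 2],
 [1, -1, 2],
 [0, 0, 1]]
has determinant 0.) So 1 is an eigenvalue of K and (I - K) is not invertible. The finite-dimensional Fredholm alternative says: either (I - K) is invertible, or ker(I - K) ≠ {0} and then range(I - K) = ker((I - K)^*)^⊥, with dim ker(I - K) = dim ker((I - K)^*). We are in the second case, so we need both kernels. Kernel of I - K: (I - K) u = u - u (v·u) = u - u = 0, so ker(I - K) = span{u} = span{(1, 1, 0)} (it is exactly 1-dimensional because rank(I - K) = 2). Kernel of the adjoint: K is real, so (I - K)^* = I - K^T = I - v u^T, and (I - v u^T) v = v - v (u·v) = 0; hence ker((I - K)^*) = span{v} = span{(-1, 2, -2)}. Therefore (I - K) x = y is solvable iff <y, v> = 0, i.e. iff -y_1 + 2y_2 - 2y_3 = 0. When this holds, K y = u (v·y) = 0, so (I - K) y = y and x = y is a particular solution; the full solution set is the line x = y + c·u = y + c·(1, 1, 0), c ∈ C.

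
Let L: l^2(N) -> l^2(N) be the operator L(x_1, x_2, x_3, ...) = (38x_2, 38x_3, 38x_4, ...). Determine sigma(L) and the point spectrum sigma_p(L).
sigma(L) = closed disk {z in C : |z| ≤ 38}; sigma_p(L) = open disk {z in C : |z| < 38}

Note L = 38·V where V is the unit left shift (V x)_k = x_{k+1}; so sigma(L) = 38·sigma(V) and ||L|| = 38||V||. ||L x||^2 = 1444sum_{k≥2} |x_k|^2 ≤ 1444||x||^2, with equality on {x : x_1 = 0}, so ||L|| = 38. For any lambda with |lambda| < 38, set r = lambda/38 (|r| < 1); the vector x = (1, r, r^2, ...) is in l^2 and satisfies L x = 38(r, r^2, ...) = lambda x, so lambda is an eigenvalue. On the boundary |lambda| = 38 the geometric series diverges, so no l^2 eigenvector exists, but these lambda lie in the approximate point spectrum. Hence sigma(L) is the closed disk of radius 38 and sigma_p(L) is the open disk.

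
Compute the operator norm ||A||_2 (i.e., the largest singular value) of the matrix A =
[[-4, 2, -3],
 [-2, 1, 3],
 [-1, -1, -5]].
||A||_2 ≈ 6.9009 (= sqrt(largest eigenvalue of A^T A))

||A||_2 = sigma_max(A) = sqrt(lambda_max(A^T A)). Form the symmetric matrix M = A^T A =
[[21, -9, 11],
 [-9, 6, 2],
 [11, 2, 43]].
Its characteristic polynomial (trace, sum of principal 2x2 minors, determinant of M give the coefficients) is
  p(λ) = det(λ I - M) = λ^3 - 70λ^2 + 1081λ - 729.
No integer candidate from the rational root theorem (±divisors of 729) is a root, so the roots are irrational. The cubic discriminant is Δ = 651495969 > 0, so there are three distinct real roots. p(0) = -729 and p(1) = 283 have opposite signs, so a root lies in (0, 1); Newton's method refines it to λ ≈ 0.7064. p(21) = 363 and p(22) = -179 have opposite signs, so a root lies in (21, 22); Newton's method refines it to λ ≈ 21.6719. p(47) = -729 and p(48) = 471 have opposite signs, so a root lies in (47, 48); Newton's method refines it to λ ≈ 47.6217. Check (Vieta): the three roots sum to 70, matching tr M = 70.
So the eigenvalues of A^T A are ≈ 0.7064, 21.6719, 47.6217 (all ≥ 0, as they must be for A^T A). The largest is λ_max ≈ 47.6217, hence ||A||_2 = sqrt(λ_max) ≈ 6.9009.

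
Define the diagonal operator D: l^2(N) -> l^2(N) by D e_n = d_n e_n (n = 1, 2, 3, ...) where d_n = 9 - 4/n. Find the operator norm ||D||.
||D|| = 9

For a diagonal operator on l^2 with entries d_n, ||D|| = sup_n |d_n|. Here d_1 = 5, d_2 = 7, ..., and d_n = 9 - 4/n increases monotonically toward 9. All terms lie in [5, 9), so |d_n| = d_n and the supremum is the limit 9, which is not attained by any individual d_n. Hence ||D|| = 9.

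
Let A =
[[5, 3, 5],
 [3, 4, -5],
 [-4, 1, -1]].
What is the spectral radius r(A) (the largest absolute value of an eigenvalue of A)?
r(A) ≈ 7.4281

The eigenvalues of A are the roots of its characteristic polynomial. With M = A (coefficients from the trace, the sum of principal 2x2 minors, and det A):
  p(λ) = det(λ I - M) = λ^3 - 8λ^2 + 27λ - 169.
No integer candidate from the rational root theorem (±divisors of 169) is a root, so the roots are irrational. The cubic discriminant is Δ = -492263 < 0, so there is one real root and a complex-conjugate pair. p(7) = -29 and p(8) = 47 have opposite signs, so a root lies in (7, 8); Newton's method refines it to λ ≈ 7.4281. Dividing out (λ - (7.4281)) leaves approximately λ^2 - 0.5719λ + 22.7516. For λ^2 - 0.5719λ + 22.7516 the discriminant is -90.6792. It is negative, so the remaining roots are the complex-conjugate pair λ ≈ 0.286 ± 4.7613i. Their product equals the constant term, so |λ|^2 ≈ 22.7516 and |λ| ≈ 4.7699.
Thus the eigenvalues (to 4 decimals) are 7.4281 (modulus 7.4281); 0.286 ± 4.7613i (modulus 4.7699). The spectral radius is the largest modulus: r(A) ≈ 7.4281. (Cross-check: r(A) ≤ ||A||_2 ≈ 8.3099; equality holds whenever A is normal, though it can also hold for some non-normal A.)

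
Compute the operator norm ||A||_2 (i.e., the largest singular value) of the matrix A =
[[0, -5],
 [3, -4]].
||A||_2 = sqrt(45) ≈ 6.7082 (= sqrt(largest eigenvalue of A^T A))

||A||_2 = sigma_max(A) = sqrt(lambda_max(A^T A)). Form the symmetric matrix M = A^T A =
[[9, -12],
 [-12, 41]].
Its characteristic polynomial (trace, determinant of M give the coefficients) is
  p(λ) = det(λ I - M) = λ^2 - 50λ + 225.
For λ^2 - 50λ + 225 the discriminant is 1600. It is a perfect square (40^2), so the roots are rational: λ = (50 ± 40)/2 = 45, 5.
So the eigenvalues of A^T A are ≈ 5, 45 (all ≥ 0, as they must be for A^T A). The largest is λ_max = 45, hence ||A||_2 = sqrt(λ_max) = sqrt(45) ≈ 6.7082.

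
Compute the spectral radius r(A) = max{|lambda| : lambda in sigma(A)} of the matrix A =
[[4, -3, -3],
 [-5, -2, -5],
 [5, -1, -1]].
r(A) ≈ 5.1533

The eigenvalues of A are the roots of its characteristic polynomial. With M = A (coefficients from the trace, the sum of principal 2x2 minors, and det A):
  p(λ) = det(λ I - M) = λ^3 - λ^2 - 15λ - 33.
No integer candidate from the rational root theorem (±divisors of 33) is a root, so the roots are irrational. The cubic discriminant is Δ = -24720 < 0, so there is one real root and a complex-conjugate pair. p(5) = -8 and p(6) = 57 have opposite signs, so a root lies in (5, 6); Newton's method refines it to λ ≈ 5.1533. Dividing out (λ - (5.1533)) leaves approximately λ^2 + 4.1533λ + 6.4036. For λ^2 + 4.1533λ + 6.4036 the discriminant is -8.3642. It is negative, so the remaining roots are the complex-conjugate pair λ ≈ -2.0767 ± 1.446i. Their product equals the constant term, so |λ|^2 ≈ 6.4036 and |λ| ≈ 2.5305.
Thus the eigenvalues (to 4 decimals) are 5.1533 (modulus 5.1533); -2.0767 ± 1.446i (modulus 2.5305). The spectral radius is the largest modulus: r(A) ≈ 5.1533. (Cross-check: r(A) ≤ ||A||_2 ≈ 8.2491; equality holds whenever A is normal, though it can also hold for some non-normal A.)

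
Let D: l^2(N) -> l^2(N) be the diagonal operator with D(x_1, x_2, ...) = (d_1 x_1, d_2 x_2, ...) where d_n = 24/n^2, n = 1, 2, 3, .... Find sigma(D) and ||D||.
sigma(D) = {24/n^2 : n ≥ 1} ∪ {0}; ||D|| = 24

A bounded diagonal operator on l^2 with diagonal entries d_n has spectrum equal to the closure of {d_n : n ≥ 1}: every d_n is an eigenvalue (with eigenvector e_n), so {d_n} ⊂ sigma(D); the spectrum is closed, so its closure is too; and for lambda not in the closure, (D - lambda I) has bounded inverse (the diagonal entries 1/(d_n - lambda) are bounded). For our sequence d_n = 24/n^2, n = 1, 2, 3, ...:
  - {d_n} = {24/n^2 : n ≥ 1}; the only limit point is 0
  - closure = {24/n^2 : n ≥ 1} ∪ {0}
For the norm: a diagonal operator has ||D|| = sup_n |d_n|. Here d_n = 24/n^2 is positive and decreasing, so sup_n |d_n| = d_1 = 24. So ||D|| = 24.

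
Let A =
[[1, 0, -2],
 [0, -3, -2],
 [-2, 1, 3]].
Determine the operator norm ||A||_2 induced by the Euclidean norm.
||A||_2 ≈ 5.1037 (= sqrt(largest eigenvalue of A^T A))

||A||_2 = sigma_max(A) = sqrt(lambda_max(A^T A)). Form the symmetric matrix M = A^T A =
[[5, -2, -8],
 [-2, 10, 9],
 [-8, 9, 17]].
Its characteristic polynomial (trace, sum of principal 2x2 minors, determinant of M give the coefficients) is
  p(λ) = det(λ I - M) = λ^3 - 32λ^2 + 156λ - 25.
No integer candidate from the rational root theorem (±divisors of 25) is a root, so the roots are irrational. The cubic discriminant is Δ = 8687125 > 0, so there are three distinct real roots. p(0) = -25 and p(1) = 100 have opposite signs, so a root lies in (0, 1); Newton's method refines it to λ ≈ 0.1659. p(5) = 80 and p(6) = -25 have opposite signs, so a root lies in (5, 6); Newton's method refines it to λ ≈ 5.7863. p(26) = -25 and p(27) = 542 have opposite signs, so a root lies in (26, 27); Newton's method refines it to λ ≈ 26.0479. Check (Vieta): the three roots sum to 32, matching tr M = 32.
So the eigenvalues of A^T A are ≈ 0.1659, 5.7863, 26.0479 (all ≥ 0, as they must be for A^T A). The largest is λ_max ≈ 26.0479, hence ||A||_2 = sqrt(λ_max) ≈ 5.1037.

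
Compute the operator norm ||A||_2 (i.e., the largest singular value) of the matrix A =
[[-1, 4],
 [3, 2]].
||A||_2 = sqrt((30 + sqrt(116))/2) ≈ 4.515 (= sqrt(largest eigenvalue of A^T A))

||A||_2 = sigma_max(A) = sqrt(lambda_max(A^T A)). Form the symmetric matrix M = A^T A =
[[10, 2],
 [2, 20]].
Its characteristic polynomial (trace, determinant of M give the coefficients) is
  p(λ) = det(λ I - M) = λ^2 - 30λ + 196.
For λ^2 - 30λ + 196 the discriminant is 116. It is nonnegative but not a perfect square, so the roots are real and irrational: λ = (30 ± sqrt(116))/2 ≈ 20.3852, 9.6148.
So the eigenvalues of A^T A are ≈ 9.6148, 20.3852 (all ≥ 0, as they must be for A^T A). The largest is λ_max = (30 + sqrt(116))/2 ≈ 20.3852, hence ||A||_2 = sqrt(λ_max) = sqrt((30 + sqrt(116))/2) ≈ 4.515.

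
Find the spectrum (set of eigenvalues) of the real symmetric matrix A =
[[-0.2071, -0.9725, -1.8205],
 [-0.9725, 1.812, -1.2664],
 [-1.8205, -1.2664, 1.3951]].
sigma(A) ≈ {-2, 2, 3}

A is real symmetric, so its spectrum consists of real eigenvalues. Expanding the characteristic polynomial of the displayed matrix gives
  det(λ I - A) = p(λ) = λ^3 + (-3)λ^2 + (-4)λ + (12).
Solving p(λ) = 0 yields eigenvalues ≈ -2, 2, 3. (A is shown rounded to 4 decimals, so these recover the underlying integer eigenvalues to within that precision.)
Verification: the trace of A = 3 equals the sum of eigenvalues 3, and det(A) ≈ -12.0003 matches the eigenvalue product -12.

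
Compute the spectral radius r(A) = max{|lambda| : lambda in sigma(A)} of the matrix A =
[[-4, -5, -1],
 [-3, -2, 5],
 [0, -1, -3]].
r(A) ≈ 6.6334

The eigenvalues of A are the roots of its characteristic polynomial. With M = A (coefficients from the trace, the sum of principal 2x2 minors, and det A):
  p(λ) = det(λ I - M) = λ^3 + 9λ^2 + 16λ + 2.
No integer candidate from the rational root theorem (±divisors of 2) is a root, so the roots are irrational. The cubic discriminant is Δ = 3596 > 0, so there are three distinct real roots. p(-7) = -12 and p(-6) = 14 have opposite signs, so a root lies in (-7, -6); Newton's method refines it to λ ≈ -6.6334. p(-3) = 8 and p(-2) = -2 have opposite signs, so a root lies in (-3, -2); Newton's method refines it to λ ≈ -2.2315. p(-1) = -6 and p(0) = 2 have opposite signs, so a root lies in (-1, 0); Newton's method refines it to λ ≈ -0.1351. Check (Vieta): the three roots sum to -9, matching tr M = -9.
Thus the eigenvalues (to 4 decimals) are -6.6334 (modulus 6.6334); -2.2315 (modulus 2.2315); -0.1351 (modulus 0.1351). The spectral radius is the largest modulus: r(A) ≈ 6.6334. (Cross-check: r(A) ≤ ||A||_2 ≈ 7.5691; equality holds whenever A is normal, though it can also hold for some non-normal A.)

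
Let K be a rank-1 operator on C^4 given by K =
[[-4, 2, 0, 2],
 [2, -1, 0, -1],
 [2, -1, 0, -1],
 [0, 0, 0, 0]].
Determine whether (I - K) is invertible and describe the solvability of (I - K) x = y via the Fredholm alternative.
(I - K) is invertible (det(I - K) = 6 ≠ 0), so for every y in C^4 the equation (I - K) x = y has a unique solution.

K has rank 1, so it is an outer product K = u v^T: every row of K is a multiple of one row vector. Reading off the entries, u = (-2, 1, 1, 0) and v = (2, -1, 0, -1) (row i of K equals u_i·v^T). A rank-one matrix u v^T satisfies K u = u (v·u) and kills the (3)-dimensional subspace v^⊥, so its characteristic polynomial is lambda^3 (lambda - v·u) with v·u = tr K = -5. Hence the eigenvalues of I - K are 1 (multiplicity 3) and 1 - (-5) = 6, so det(I - K) = 6. (Direct check: I - K =
[[5, -2, 0, -2],
 [-2, 2, 0, 1],
 [-2, 1, 1, 1],
 [0, 0, 0, 1]]
has determinant 6.) The finite-dimensional Fredholm alternative says: either (I - K) is invertible, or ker(I - K) ≠ {0} and then range(I - K) = ker((I - K)^*)^⊥, with dim ker(I - K) = dim ker((I - K)^*). Since det(I - K) ≠ 0, 1 is not an eigenvalue of K and ker(I - K) = {0}, so we are in the first case: for every y there is a unique x = (I - K)^(-1) y. Explicitly, by the Sherman–Morrison formula, (I - u v^T)^(-1) = I + u v^T/(1 - v·u), i.e. (I - K)^(-1) = I + K/(6).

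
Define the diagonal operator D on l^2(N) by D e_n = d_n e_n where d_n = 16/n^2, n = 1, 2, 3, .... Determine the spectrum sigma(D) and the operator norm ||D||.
sigma(D) = {16/n^2 : n ≥ 1} ∪ {0}; ||D|| = 16

A bounded diagonal operator on l^2 with diagonal entries d_n has spectrum equal to the closure of {d_n : n ≥ 1}: every d_n is an eigenvalue (with eigenvector e_n), so {d_n} ⊂ sigma(D); the spectrum is closed, so its closure is too; and for lambda not in the closure, (D - lambda I) has bounded inverse (the diagonal entries 1/(d_n - lambda) are bounded). For our sequence d_n = 16/n^2, n = 1, 2, 3, ...:
  - {d_n} = {16/n^2 : n ≥ 1}; the only limit point is 0
  - closure = {16/n^2 : n ≥ 1} ∪ {0}
For the norm: a diagonal operator has ||D|| = sup_n |d_n|. Here d_n = 16/n^2 is positive and decreasing, so sup_n |d_n| = d_1 = 16. So ||D|| = 16.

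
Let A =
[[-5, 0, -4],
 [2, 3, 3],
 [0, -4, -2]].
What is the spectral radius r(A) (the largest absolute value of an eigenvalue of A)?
r(A) = (3 + sqrt(17))/2 ≈ 3.5616

The eigenvalues of A are the roots of its characteristic polynomial. With M = A (coefficients from the trace, the sum of principal 2x2 minors, and det A):
  p(λ) = det(λ I - M) = λ^3 + 4λ^2 + λ - 2.
By the rational root theorem any rational root is an integer divisor of 2. Testing λ = -1: p(-1) = -1 + 4 - 1 - 2 = 0, so λ = -1 is a root. Dividing out (λ + 1) leaves p(λ) = (λ + 1)(λ^2 + 3λ - 2). For λ^2 + 3λ - 2 the discriminant is 17. It is nonnegative but not a perfect square, so the roots are real and irrational: λ = (-3 ± sqrt(17))/2 ≈ 0.5616, -3.5616.
Thus the eigenvalues (to 4 decimals) are 0.5616 (modulus 0.5616); -3.5616 (modulus 3.5616); -1 (modulus 1). The spectral radius is the largest modulus: r(A) = (3 + sqrt(17))/2 ≈ 3.5616. (Cross-check: r(A) ≤ ||A||_2 ≈ 7.8925; equality holds whenever A is normal, though it can also hold for some non-normal A.)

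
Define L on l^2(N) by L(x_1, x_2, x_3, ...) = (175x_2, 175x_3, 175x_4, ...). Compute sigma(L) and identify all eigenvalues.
sigma(L) = closed disk {z in C : |z| ≤ 175}; sigma_p(L) = open disk {z in C : |z| < 175}

Note L = 175·V where V is the unit left shift (V x)_k = x_{k+1}; so sigma(L) = 175·sigma(V) and ||L|| = 175||V||. ||L x||^2 = 30625sum_{k≥2} |x_k|^2 ≤ 30625||x||^2, with equality on {x : x_1 = 0}, so ||L|| = 175. For any lambda with |lambda| < 175, set r = lambda/175 (|r| < 1); the vector x = (1, r, r^2, ...) is in l^2 and satisfies L x = 175(r, r^2, ...) = lambda x, so lambda is an eigenvalue. On the boundary |lambda| = 175 the geometric series diverges, so no l^2 eigenvector exists, but these lambda lie in the approximate point spectrum. Hence sigma(L) is the closed disk of radius 175 and sigma_p(L) is the open disk.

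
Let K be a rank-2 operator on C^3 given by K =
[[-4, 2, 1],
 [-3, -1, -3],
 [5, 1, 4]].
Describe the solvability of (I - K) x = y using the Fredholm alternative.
(I - K) is invertible (det(I - K) = -10 ≠ 0), so for every y in C^3 the equation (I - K) x = y has a unique solution.

K has rank 2 and factors as K = U V^T = u1 v1^T + u2 v2^T with u1 = (-3, -1, 2), v1 = (1, -1, -1), u2 = (1, 2, -3), v2 = (-1, -1, -2) (multiplying out reproduces the displayed K). The nonzero eigenvalues of U V^T coincide with those of the 2 x 2 matrix G = V^T U = [[v1·u1, v1·u2], [v2·u1, v2·u2]] = [[-4, 2], [0, 3]], and by the Sylvester determinant identity det(I_3 - U V^T) = det(I_2 - V^T U) = det([[5, -2], [0, -2]]) = (5)(-2) - (-2)(0) = -10. (Direct check: I - K =
[[5, -2, -1],
 [3, 2, 3],
 [-5, -1, -3]]
has determinant -10.) The finite-dimensional Fredholm alternative says: either (I - K) is invertible, or ker(I - K) ≠ {0} and then range(I - K) = ker((I - K)^*)^⊥, with dim ker(I - K) = dim ker((I - K)^*). Since det(I - K) ≠ 0, 1 is not an eigenvalue of K and ker(I - K) = {0}, so we are in the first case: for every y there is a unique x = (I - K)^(-1) y. (Explicitly, by the Woodbury identity, (I - U V^T)^(-1) = I + U (I_2 - G)^(-1) V^T.)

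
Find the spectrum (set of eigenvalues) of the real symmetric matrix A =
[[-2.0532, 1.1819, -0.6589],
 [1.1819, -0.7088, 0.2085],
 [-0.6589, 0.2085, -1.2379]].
sigma(A) ≈ {-3, -1, 0}

A is real symmetric, so its spectrum consists of real eigenvalues. Expanding the characteristic polynomial of the displayed matrix gives
  det(λ I - A) = p(λ) = λ^3 + (4)λ^2 + (3)λ + (0).
Solving p(λ) = 0 yields eigenvalues ≈ -3, -1, 0. (A is shown rounded to 4 decimals, so these recover the underlying integer eigenvalues to within that precision.)
Verification: the trace of A = -4 equals the sum of eigenvalues -4, and det(A) ≈ -0.0001 matches the eigenvalue product 0.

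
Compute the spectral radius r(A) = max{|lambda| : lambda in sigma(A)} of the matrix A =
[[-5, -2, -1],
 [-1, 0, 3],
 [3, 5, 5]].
r(A) ≈ 6.8276

The eigenvalues of A are the roots of its characteristic polynomial. With M = A (coefficients from the trace, the sum of principal 2x2 minors, and det A):
  p(λ) = det(λ I - M) = λ^3 - 39λ - 52.
No integer candidate from the rational root theorem (±divisors of 52) is a root, so the roots are irrational. The cubic discriminant is Δ = 164268 > 0, so there are three distinct real roots. p(-6) = -34 and p(-5) = 18 have opposite signs, so a root lies in (-6, -5); Newton's method refines it to λ ≈ -5.4233. p(-2) = 18 and p(-1) = -14 have opposite signs, so a root lies in (-2, -1); Newton's method refines it to λ ≈ -1.4044. p(6) = -70 and p(7) = 18 have opposite signs, so a root lies in (6, 7); Newton's method refines it to λ ≈ 6.8276. Check (Vieta): the three roots sum to 0, matching tr M = 0.
Thus the eigenvalues (to 4 decimals) are -5.4233 (modulus 5.4233); -1.4044 (modulus 1.4044); 6.8276 (modulus 6.8276). The spectral radius is the largest modulus: r(A) ≈ 6.8276. (Cross-check: r(A) ≤ ||A||_2 ≈ 8.8903; equality holds whenever A is normal, though it can also hold for some non-normal A.)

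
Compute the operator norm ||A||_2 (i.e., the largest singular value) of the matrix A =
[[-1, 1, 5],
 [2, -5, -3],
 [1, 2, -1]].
||A||_2 ≈ 7.4312 (= sqrt(largest eigenvalue of A^T A))

||A||_2 = sigma_max(A) = sqrt(lambda_max(A^T A)). Form the symmetric matrix M = A^T A =
[[6, -9, -12],
 [-9, 30, 18],
 [-12, 18, 35]].
Its characteristic polynomial (trace, sum of principal 2x2 minors, determinant of M give the coefficients) is
  p(λ) = det(λ I - M) = λ^3 - 71λ^2 + 891λ - 1089.
No integer candidate from the rational root theorem (±divisors of 1089) is a root, so the roots are irrational. The cubic discriminant is Δ = 821524176 > 0, so there are three distinct real roots. p(1) = -268 and p(2) = 417 have opposite signs, so a root lies in (1, 2); Newton's method refines it to λ ≈ 1.3686. p(14) = 213 and p(15) = -324 have opposite signs, so a root lies in (14, 15); Newton's method refines it to λ ≈ 14.4091. p(55) = -484 and p(56) = 1767 have opposite signs, so a root lies in (55, 56); Newton's method refines it to λ ≈ 55.2223. Check (Vieta): the three roots sum to 71, matching tr M = 71.
So the eigenvalues of A^T A are ≈ 1.3686, 14.4091, 55.2223 (all ≥ 0, as they must be for A^T A). The largest is λ_max ≈ 55.2223, hence ||A||_2 = sqrt(λ_max) ≈ 7.4312.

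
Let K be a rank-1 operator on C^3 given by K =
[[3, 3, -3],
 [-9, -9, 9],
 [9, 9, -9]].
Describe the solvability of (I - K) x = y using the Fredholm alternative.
(I - K) is invertible (det(I - K) = 16 ≠ 0), so for every y in C^3 the equation (I - K) x = y has a unique solution.

K has rank 1, so it is an outer product K = u v^T: every row of K is a multiple of one row vector. Reading off the entries, u = (1, -3, 3) and v = (3, 3, -3) (row i of K equals u_i·v^T). A rank-one matrix u v^T satisfies K u = u (v·u) and kills the (2)-dimensional subspace v^⊥, so its characteristic polynomial is lambda^2 (lambda - v·u) with v·u = tr K = -15. Hence the eigenvalues of I - K are 1 (multiplicity 2) and 1 - (-15) = 16, so det(I - K) = 16. (Direct check: I - K =
[[-2, -3, 3],
 [9, 10, -9],
 [-9, -9, 10]]
has determinant 16.) The finite-dimensional Fredholm alternative says: either (I - K) is invertible, or ker(I - K) ≠ {0} and then range(I - K) = ker((I - K)^*)^⊥, with dim ker(I - K) = dim ker((I - K)^*). Since det(I - K) ≠ 0, 1 is not an eigenvalue of K and ker(I - K) = {0}, so we are in the first case: for every y there is a unique x = (I - K)^(-1) y. Explicitly, by the Sherman–Morrison formula, (I - u v^T)^(-1) = I + u v^T/(1 - v·u), i.e. (I - K)^(-1) = I + K/(16).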